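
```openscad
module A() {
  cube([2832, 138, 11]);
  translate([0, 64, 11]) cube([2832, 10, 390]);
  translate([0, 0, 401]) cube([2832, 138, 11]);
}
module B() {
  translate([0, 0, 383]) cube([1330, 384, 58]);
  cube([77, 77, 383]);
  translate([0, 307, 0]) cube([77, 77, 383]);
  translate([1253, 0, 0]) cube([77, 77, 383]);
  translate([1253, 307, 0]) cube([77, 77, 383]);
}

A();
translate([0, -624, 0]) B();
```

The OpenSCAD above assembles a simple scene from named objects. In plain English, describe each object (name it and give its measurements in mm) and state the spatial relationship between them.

A is an I-beam lying along x, 2832 mm long. Overall section height 412 mm. Two flanges 138 mm wide (y) and 11 mm thick, one on the floor and one at the top; a web 10 mm thick runs between them, centred on the flange width.

B is a long wooden bench with a 1330 mm (x) × 384 mm (y) seat, 58 mm thick, its top surface 441 mm above the floor. Four 77 mm square legs at the seat corners, flush with the edges, run from z = 0 to the seat underside.

The bench is on the floor beside the I-beam on its −y side.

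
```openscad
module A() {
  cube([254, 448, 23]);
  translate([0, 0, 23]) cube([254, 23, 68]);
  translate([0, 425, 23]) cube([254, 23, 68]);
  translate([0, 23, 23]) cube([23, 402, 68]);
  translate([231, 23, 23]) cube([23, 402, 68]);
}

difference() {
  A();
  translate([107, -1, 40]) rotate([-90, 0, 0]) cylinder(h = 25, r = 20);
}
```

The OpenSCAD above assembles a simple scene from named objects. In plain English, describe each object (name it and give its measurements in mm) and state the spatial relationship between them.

A is an open storage box with external size 254×448×91 mm and wall thickness 23 mm (the base is also 23 mm thick). The base covers the whole footprint; the four walls stand on the base, with the y-facing walls full-width and the x-facing walls fitting between their inner faces.

The open box has a circular hole of radius 20 mm through its front wall, centred at (x = 107, z = 40).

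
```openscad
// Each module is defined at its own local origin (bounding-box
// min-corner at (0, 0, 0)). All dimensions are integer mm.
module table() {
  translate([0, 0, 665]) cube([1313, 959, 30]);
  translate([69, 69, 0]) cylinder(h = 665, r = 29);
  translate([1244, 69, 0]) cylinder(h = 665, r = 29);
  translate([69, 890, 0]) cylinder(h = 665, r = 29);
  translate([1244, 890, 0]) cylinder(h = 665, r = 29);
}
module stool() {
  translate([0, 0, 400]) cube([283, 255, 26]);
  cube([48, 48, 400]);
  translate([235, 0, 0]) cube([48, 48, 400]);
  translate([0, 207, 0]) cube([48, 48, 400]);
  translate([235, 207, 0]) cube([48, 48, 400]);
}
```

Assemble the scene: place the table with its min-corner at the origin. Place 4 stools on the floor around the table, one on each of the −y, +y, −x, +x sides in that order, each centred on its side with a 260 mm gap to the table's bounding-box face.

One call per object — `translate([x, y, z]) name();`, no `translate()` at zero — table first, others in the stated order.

table();
translate([515, -515, 0]) stool();
translate([515, 1219, 0]) stool();
translate([-543, 352, 0]) stool();
translate([1573, 352, 0]) stool();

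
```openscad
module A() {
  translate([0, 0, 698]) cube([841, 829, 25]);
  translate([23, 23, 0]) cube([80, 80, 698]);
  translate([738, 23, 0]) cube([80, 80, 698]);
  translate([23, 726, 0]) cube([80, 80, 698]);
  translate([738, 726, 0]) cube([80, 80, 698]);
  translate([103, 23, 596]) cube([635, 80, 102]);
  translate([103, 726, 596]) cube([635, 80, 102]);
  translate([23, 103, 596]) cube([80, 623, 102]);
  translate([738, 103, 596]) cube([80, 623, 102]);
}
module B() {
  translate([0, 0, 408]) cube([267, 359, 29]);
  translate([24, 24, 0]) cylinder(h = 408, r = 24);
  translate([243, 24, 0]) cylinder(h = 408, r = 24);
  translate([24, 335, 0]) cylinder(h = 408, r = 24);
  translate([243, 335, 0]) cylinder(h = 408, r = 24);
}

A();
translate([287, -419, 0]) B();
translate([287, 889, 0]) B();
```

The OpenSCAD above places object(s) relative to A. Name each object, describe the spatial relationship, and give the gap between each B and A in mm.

A is a table. B is a stool. Two stools sit around the table at the −y, +y sides. The gap between each stool and the table is 60 mm.

Each stool's nearest face is 60 mm from the table's bounding box.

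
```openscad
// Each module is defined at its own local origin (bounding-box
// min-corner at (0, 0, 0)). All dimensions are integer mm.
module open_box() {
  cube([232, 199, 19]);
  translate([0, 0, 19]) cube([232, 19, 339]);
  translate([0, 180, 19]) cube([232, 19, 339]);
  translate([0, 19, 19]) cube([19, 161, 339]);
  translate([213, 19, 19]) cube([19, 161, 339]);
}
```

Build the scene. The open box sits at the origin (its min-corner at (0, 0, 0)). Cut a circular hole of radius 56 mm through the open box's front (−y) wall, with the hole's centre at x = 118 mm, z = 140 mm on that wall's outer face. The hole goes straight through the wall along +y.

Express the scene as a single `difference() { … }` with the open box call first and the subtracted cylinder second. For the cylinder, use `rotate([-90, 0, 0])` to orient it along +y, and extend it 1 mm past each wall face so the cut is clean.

difference() {
  open_box();
  translate([118, -1, 140]) rotate([-90, 0, 0]) cylinder(h = 21, r = 56);
}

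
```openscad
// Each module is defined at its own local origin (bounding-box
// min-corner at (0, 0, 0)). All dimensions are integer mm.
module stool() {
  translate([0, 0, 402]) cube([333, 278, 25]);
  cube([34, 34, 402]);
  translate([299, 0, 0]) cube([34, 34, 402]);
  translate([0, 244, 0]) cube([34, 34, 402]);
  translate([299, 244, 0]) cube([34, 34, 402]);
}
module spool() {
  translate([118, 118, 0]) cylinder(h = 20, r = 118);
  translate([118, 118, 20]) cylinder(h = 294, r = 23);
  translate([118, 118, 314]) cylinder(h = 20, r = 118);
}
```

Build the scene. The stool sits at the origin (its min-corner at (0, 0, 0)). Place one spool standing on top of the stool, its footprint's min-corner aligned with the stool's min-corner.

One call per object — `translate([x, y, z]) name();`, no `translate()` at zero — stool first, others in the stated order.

stool();
translate([0, 0, 427]) spool();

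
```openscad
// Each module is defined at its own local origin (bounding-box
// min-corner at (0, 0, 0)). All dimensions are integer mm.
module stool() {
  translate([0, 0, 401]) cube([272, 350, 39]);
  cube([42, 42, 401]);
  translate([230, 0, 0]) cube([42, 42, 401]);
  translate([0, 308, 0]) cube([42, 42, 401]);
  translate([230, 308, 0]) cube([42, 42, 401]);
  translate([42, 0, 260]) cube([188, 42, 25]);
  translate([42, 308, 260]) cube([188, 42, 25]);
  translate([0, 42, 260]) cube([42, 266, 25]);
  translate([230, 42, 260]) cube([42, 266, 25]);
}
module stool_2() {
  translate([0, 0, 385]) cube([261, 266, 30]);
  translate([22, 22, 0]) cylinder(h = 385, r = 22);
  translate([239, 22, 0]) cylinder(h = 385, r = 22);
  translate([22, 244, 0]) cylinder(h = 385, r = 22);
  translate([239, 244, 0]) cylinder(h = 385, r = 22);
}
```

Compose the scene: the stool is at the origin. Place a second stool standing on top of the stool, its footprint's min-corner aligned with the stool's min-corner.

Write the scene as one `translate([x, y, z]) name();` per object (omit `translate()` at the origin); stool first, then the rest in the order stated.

stool();
translate([0, 0, 440]) stool_2();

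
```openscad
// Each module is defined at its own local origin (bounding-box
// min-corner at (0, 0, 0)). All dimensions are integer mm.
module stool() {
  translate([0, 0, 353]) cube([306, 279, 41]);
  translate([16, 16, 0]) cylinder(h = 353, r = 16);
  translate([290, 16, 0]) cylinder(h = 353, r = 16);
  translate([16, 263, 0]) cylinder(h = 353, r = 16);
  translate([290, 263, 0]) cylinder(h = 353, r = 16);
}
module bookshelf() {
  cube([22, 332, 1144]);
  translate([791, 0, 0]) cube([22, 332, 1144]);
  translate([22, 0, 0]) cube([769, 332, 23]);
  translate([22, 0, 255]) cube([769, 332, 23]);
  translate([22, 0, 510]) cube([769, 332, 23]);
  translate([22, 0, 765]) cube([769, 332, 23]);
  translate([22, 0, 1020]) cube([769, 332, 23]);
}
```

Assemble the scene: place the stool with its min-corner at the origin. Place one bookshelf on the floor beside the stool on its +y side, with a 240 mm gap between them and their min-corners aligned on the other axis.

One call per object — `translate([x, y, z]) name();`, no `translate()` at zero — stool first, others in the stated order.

stool();
translate([0, 519, 0]) bookshelf();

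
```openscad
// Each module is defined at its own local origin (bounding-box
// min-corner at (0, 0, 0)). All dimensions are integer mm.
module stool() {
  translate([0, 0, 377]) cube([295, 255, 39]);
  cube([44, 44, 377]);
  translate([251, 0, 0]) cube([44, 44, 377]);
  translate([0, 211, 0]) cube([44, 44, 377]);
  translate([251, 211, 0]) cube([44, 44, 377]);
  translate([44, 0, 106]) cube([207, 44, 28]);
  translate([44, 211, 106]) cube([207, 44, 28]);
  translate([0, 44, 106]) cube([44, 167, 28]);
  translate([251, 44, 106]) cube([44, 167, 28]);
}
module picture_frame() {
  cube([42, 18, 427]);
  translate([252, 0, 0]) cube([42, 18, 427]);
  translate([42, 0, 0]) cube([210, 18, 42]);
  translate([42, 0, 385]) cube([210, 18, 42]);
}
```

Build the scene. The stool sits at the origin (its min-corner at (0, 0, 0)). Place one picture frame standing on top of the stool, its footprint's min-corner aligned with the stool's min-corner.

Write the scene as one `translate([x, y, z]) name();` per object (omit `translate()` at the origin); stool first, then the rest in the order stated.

stool();
translate([0, 0, 416]) picture_frame();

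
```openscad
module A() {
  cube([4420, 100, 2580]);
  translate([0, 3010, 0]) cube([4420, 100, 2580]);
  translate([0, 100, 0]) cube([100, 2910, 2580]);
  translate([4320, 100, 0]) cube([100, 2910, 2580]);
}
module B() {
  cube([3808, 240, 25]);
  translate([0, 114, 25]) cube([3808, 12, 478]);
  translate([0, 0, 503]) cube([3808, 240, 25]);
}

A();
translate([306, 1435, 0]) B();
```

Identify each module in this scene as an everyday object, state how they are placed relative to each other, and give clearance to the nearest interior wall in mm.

Clearances: x = 206, y = 1335; minimum 206 mm.

A is a house frame. B is an I-beam. The I-beam sits inside the house frame, centred. The clearance to the nearest interior wall is 206 mm.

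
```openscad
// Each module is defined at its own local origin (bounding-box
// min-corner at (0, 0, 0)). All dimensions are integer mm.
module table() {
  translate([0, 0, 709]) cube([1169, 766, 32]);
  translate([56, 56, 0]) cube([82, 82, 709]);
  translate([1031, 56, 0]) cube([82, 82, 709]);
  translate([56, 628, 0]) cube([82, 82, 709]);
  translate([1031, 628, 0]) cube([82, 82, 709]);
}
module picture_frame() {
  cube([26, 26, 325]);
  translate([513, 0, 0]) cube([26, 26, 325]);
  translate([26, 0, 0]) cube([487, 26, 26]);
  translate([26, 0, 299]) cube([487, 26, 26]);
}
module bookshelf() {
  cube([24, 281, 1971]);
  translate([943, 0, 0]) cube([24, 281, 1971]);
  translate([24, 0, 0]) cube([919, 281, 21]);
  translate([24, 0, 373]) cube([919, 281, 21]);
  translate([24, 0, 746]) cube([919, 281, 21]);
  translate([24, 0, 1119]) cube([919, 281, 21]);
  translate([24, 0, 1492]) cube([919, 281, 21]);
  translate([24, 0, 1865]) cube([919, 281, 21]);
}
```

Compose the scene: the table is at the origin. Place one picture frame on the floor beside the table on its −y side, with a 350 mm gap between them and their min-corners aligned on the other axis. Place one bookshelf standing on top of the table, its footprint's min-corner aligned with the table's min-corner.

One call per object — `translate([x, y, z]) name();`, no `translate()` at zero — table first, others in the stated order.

table();
translate([0, -376, 0]) picture_frame();
translate([0, 0, 741]) bookshelf();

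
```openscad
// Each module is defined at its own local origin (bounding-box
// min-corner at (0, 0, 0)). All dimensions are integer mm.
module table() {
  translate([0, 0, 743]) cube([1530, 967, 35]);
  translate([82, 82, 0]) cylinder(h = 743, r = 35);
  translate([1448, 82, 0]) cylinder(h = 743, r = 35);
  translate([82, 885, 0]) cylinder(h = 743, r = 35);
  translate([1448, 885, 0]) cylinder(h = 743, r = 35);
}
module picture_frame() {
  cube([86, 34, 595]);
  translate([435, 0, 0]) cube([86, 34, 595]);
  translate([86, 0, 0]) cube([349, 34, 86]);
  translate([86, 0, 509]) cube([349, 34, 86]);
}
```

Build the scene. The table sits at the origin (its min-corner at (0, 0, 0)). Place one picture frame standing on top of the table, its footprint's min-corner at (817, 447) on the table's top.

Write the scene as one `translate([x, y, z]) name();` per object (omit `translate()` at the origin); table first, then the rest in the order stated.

table();
translate([817, 447, 778]) picture_frame();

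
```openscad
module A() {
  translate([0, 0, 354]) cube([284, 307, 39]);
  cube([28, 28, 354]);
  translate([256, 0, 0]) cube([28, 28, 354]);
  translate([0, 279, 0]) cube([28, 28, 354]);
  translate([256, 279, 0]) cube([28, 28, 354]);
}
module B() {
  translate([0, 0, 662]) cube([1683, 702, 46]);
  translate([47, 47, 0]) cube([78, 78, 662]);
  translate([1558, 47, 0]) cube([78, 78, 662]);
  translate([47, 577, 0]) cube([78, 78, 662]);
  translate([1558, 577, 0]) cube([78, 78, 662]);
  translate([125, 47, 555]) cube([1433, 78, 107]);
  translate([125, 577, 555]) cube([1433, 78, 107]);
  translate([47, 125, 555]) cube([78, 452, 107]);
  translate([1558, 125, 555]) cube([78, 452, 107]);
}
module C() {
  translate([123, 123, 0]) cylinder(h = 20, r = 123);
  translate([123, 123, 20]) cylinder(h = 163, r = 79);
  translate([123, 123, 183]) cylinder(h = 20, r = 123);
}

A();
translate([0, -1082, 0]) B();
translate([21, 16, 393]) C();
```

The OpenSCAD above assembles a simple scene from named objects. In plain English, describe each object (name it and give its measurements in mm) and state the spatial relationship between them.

A is a four-legged stool. The seat is 284×307 mm, 39 mm thick, top at z = 393 mm. It stands on four square legs, each 28×28 mm in cross-section, from z = 0 to the seat underside, each flush with a corner of the seat.

B is a table with a 1683×702 mm rectangular top, 46 mm thick, top surface at z = 708 mm, supported by four 78×78 mm square legs, each inset 47 mm from the nearest pair of top edges, running from the floor. Four apron rails, 78 mm thick and 107 mm tall, run between adjacent legs with their top edges flush with the underside of the top and their outer faces flush with the legs' outer faces.

C is a spool: two coaxial disc flanges of radius 123 mm and thickness 20 mm, joined by a core cylinder of radius 79 mm and height 163 mm. The lower flange rests on z = 0 and the three cylinders share a vertical axis.

The table is on the floor beside the stool on its −y side. The spool is on top of the stool.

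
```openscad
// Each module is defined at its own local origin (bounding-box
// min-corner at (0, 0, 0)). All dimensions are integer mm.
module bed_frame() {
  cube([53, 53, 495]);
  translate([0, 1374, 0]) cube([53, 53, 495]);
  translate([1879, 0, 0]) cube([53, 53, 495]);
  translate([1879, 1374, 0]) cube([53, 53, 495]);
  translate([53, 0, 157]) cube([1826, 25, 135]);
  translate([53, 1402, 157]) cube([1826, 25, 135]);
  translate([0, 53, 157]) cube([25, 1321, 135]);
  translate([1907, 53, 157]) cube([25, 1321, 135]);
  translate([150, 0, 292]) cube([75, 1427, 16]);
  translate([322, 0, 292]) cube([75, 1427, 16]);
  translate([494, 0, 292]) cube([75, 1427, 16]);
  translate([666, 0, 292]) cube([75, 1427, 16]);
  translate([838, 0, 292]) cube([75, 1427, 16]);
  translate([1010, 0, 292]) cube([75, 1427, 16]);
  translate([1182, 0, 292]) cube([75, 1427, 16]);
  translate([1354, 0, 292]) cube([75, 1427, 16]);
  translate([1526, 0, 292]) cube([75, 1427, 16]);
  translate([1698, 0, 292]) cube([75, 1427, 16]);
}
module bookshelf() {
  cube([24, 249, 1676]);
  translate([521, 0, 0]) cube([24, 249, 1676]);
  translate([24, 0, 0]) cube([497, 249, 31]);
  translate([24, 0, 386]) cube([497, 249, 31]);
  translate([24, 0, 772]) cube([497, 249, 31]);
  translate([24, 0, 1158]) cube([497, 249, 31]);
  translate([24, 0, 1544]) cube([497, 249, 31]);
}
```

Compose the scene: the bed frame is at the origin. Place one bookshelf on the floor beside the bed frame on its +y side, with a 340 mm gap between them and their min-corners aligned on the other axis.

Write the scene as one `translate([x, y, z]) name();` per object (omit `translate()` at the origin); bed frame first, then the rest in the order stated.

bed_frame();
translate([0, 1767, 0]) bookshelf();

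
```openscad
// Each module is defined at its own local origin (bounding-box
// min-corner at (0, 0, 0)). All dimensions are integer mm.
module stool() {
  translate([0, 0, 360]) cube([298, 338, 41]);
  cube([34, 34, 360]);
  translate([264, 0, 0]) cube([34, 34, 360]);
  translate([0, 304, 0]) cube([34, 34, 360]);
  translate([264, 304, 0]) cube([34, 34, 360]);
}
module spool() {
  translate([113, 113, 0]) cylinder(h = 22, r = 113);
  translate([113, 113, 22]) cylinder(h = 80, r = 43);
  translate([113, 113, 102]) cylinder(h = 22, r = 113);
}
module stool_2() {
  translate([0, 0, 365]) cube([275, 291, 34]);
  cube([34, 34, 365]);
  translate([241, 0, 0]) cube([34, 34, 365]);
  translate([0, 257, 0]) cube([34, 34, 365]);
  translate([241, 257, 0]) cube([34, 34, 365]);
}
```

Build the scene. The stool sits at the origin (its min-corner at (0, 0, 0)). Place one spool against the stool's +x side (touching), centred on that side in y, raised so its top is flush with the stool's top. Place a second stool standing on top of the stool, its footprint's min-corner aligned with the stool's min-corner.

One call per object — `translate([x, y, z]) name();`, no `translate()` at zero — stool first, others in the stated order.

stool();
translate([298, 56, 277]) spool();
translate([0, 0, 401]) stool_2();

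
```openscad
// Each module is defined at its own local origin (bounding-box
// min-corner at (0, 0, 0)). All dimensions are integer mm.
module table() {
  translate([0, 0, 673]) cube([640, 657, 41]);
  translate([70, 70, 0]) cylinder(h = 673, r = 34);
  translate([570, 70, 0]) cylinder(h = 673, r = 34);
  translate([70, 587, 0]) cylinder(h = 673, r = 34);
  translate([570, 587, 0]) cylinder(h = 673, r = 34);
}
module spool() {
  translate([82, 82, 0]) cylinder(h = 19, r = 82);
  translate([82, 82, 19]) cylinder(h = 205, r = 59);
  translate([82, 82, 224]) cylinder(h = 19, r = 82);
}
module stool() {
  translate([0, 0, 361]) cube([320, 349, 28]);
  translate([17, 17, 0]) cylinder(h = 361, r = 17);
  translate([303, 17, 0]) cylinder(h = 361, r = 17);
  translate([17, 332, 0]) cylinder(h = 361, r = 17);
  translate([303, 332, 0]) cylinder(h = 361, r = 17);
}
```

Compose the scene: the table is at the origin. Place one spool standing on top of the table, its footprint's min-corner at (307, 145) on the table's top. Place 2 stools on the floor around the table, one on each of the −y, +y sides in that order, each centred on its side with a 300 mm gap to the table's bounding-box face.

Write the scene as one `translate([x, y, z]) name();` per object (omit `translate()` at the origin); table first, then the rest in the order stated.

table();
translate([307, 145, 714]) spool();
translate([160, -649, 0]) stool();
translate([160, 957, 0]) stool();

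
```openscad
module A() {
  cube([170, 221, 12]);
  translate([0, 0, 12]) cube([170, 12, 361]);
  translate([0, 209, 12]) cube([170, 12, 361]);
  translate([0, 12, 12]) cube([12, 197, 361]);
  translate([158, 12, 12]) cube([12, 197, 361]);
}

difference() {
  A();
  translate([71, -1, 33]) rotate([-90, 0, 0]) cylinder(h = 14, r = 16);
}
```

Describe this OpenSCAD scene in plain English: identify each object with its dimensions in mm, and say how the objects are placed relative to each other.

A is an open-topped rectangular box: outside dimensions 170×221×373 mm, with a uniform wall and base thickness of 12 mm. The base is a full 170×221 slab on the floor; four walls sit on top of the base. The front and back walls (the −y and +y sides) span the full width; the two side walls fit between them.

The open box has a circular hole of radius 16 mm through its front wall, centred at (x = 71, z = 33).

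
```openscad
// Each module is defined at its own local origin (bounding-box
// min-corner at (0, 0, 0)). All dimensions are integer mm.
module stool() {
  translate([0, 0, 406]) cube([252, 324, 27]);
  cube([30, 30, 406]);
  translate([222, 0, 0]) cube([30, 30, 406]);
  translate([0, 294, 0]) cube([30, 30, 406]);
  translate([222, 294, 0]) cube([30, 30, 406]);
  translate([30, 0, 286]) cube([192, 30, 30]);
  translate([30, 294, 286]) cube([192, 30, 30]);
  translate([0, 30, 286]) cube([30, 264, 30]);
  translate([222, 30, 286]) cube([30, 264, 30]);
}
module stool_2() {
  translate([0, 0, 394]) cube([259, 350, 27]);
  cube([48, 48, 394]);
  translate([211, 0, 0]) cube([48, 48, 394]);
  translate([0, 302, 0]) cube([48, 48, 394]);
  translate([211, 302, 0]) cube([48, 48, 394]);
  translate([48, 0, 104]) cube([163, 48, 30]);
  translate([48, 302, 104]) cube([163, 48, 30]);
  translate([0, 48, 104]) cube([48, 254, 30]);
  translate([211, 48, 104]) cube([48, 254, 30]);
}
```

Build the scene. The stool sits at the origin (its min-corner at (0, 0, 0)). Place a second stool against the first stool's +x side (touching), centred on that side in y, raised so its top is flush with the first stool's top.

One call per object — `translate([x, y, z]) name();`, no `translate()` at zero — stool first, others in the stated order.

stool();
translate([252, -13, 12]) stool_2();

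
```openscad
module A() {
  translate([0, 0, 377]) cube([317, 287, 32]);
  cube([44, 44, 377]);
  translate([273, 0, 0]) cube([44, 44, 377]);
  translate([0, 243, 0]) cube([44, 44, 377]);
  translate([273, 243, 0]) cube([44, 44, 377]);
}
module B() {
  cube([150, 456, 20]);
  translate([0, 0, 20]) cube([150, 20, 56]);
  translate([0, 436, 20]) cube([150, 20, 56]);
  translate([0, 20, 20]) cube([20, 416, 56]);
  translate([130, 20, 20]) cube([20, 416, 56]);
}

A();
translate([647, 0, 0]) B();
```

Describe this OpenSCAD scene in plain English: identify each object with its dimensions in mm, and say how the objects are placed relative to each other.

A is a four-legged stool. The seat is a 317×287×32 mm slab whose top surface is at z = 409 mm; four square legs, each 44×44 mm in cross-section, run from the floor (z = 0) to the underside of the seat, each flush with a corner of the seat.

B is an open storage box with external size 150×456×76 mm and wall thickness 20 mm (the base is also 20 mm thick). The base covers the whole footprint; the four walls stand on the base, with the y-facing walls full-width and the x-facing walls fitting between their inner faces.

The open box is on the floor beside the stool on its +x side.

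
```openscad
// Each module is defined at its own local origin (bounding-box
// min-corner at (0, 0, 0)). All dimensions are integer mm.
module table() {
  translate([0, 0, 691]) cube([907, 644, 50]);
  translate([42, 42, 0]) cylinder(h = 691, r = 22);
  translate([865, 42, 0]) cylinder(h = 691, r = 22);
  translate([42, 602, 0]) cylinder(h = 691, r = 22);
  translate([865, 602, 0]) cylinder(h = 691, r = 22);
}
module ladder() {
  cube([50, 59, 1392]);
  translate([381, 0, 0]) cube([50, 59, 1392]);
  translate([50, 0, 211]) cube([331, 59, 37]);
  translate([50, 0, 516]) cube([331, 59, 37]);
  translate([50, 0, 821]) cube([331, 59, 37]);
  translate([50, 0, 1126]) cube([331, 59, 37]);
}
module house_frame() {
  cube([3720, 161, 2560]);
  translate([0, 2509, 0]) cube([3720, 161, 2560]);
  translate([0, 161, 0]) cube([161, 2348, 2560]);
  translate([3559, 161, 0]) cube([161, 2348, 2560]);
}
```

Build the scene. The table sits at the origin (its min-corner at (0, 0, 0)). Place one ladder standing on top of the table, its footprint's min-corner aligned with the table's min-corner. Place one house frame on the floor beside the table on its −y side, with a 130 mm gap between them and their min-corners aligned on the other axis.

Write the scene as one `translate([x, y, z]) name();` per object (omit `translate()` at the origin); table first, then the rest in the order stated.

table();
translate([0, 0, 741]) ladder();
translate([0, -2800, 0]) house_frame();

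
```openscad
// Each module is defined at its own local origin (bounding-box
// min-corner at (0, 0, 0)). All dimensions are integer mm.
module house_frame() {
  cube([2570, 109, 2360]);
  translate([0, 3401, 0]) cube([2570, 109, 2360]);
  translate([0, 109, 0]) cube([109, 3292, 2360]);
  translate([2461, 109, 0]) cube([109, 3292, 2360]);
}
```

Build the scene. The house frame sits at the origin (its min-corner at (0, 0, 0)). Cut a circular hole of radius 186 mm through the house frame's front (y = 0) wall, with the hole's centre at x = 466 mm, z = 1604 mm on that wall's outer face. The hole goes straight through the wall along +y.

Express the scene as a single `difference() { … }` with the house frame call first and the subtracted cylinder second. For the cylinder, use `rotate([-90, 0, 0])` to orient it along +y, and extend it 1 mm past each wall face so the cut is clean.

difference() {
  house_frame();
  translate([466, -1, 1604]) rotate([-90, 0, 0]) cylinder(h = 111, r = 186);
}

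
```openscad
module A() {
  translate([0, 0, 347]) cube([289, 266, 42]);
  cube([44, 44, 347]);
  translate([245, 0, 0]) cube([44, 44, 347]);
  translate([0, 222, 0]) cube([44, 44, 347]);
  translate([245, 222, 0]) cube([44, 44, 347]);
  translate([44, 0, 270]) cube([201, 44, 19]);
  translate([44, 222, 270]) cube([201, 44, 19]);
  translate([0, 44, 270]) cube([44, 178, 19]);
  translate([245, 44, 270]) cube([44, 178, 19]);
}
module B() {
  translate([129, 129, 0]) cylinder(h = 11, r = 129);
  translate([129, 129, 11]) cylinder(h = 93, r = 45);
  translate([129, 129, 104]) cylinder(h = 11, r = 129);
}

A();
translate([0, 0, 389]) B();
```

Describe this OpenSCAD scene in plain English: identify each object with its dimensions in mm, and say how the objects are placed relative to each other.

A is a four-legged stool. The seat is 289×266 mm, 42 mm thick, top at z = 389 mm. It stands on four square legs, each 44×44 mm in cross-section, from z = 0 to the seat underside, each flush with a corner of the seat. Four stretchers, 44 mm wide and 19 mm tall, connect adjacent legs with their undersides at z = 270 mm, each running between the inner faces of the legs it joins and aligned with the legs' outer faces on the other axis.

B is a spool: two coaxial disc flanges of radius 129 mm and thickness 11 mm, joined by a core cylinder of radius 45 mm and height 93 mm. The lower flange rests on z = 0 and the three cylinders share a vertical axis.

The spool is on top of the stool.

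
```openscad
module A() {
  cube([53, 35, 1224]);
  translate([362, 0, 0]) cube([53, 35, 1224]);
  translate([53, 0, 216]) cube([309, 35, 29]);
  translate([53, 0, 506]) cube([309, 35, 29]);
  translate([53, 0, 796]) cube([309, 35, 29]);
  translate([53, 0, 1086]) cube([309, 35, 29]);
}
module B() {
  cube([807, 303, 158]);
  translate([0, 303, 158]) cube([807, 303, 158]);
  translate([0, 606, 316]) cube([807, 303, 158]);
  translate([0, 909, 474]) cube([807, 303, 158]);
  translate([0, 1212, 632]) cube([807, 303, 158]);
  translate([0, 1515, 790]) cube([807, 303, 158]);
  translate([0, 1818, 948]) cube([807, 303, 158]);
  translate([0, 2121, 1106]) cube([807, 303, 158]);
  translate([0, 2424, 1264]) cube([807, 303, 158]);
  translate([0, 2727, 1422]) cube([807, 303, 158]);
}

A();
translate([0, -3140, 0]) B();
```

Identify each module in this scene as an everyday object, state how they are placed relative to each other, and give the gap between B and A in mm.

The staircase's nearest face is 110 mm from the ladder's −y face.

A is a ladder. B is a staircase. The staircase is on the floor beside the ladder on its −y side. The gap between the staircase and the ladder is 110 mm.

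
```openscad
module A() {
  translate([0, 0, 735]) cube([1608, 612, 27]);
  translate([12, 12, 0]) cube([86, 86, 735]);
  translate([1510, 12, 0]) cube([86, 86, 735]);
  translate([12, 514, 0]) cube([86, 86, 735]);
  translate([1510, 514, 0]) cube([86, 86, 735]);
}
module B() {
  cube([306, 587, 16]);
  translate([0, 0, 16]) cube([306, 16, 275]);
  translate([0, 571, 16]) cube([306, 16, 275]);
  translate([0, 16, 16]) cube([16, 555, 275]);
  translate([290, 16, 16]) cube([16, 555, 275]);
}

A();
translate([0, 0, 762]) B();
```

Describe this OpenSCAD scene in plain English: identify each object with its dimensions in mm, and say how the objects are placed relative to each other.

A is a rectangular dining table. The top is 1608×612×27 mm with its upper surface at z = 762 mm. It stands on four 86×86 mm square legs, each inset 12 mm from the nearest pair of top edges, running from the floor to the underside of the top.

B is an open-topped rectangular box: outside dimensions 306×587×291 mm, with a uniform wall and base thickness of 16 mm. The base is a full 306×587 slab on the floor; four walls sit on top of the base. The front and back walls (the −y and +y sides) span the full width; the two side walls fit between them.

The open box is on top of the table.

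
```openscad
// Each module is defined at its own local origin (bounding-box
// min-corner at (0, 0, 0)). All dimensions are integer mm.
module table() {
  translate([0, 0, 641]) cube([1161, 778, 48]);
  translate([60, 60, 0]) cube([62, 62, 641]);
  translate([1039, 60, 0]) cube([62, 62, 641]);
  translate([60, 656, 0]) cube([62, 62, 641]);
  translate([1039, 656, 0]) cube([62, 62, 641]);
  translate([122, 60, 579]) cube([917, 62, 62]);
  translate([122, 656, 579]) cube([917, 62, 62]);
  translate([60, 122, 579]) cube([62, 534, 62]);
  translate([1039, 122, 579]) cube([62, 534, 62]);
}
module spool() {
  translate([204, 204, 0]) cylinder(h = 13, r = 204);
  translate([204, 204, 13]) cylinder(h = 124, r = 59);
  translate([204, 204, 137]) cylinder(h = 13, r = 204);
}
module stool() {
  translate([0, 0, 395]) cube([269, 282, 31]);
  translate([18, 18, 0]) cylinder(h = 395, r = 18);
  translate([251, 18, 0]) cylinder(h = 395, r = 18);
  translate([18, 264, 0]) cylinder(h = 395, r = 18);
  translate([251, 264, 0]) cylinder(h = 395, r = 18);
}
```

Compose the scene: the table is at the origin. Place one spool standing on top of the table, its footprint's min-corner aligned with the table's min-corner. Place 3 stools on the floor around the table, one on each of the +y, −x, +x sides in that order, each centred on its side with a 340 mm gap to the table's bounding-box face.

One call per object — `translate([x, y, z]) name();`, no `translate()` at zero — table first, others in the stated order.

table();
translate([0, 0, 689]) spool();
translate([446, 1118, 0]) stool();
translate([-609, 248, 0]) stool();
translate([1501, 248, 0]) stool();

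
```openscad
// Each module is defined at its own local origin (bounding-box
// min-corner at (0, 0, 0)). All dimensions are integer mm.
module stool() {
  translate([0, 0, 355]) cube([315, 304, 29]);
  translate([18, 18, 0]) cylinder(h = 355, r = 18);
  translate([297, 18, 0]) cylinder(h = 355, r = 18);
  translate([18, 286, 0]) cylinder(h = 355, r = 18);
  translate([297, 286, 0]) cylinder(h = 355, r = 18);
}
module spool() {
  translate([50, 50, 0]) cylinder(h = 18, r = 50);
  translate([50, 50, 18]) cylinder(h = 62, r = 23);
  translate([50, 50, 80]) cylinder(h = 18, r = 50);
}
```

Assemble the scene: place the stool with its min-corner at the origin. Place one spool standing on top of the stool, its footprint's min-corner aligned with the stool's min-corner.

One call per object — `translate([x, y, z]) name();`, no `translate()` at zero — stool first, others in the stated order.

stool();
translate([0, 0, 384]) spool();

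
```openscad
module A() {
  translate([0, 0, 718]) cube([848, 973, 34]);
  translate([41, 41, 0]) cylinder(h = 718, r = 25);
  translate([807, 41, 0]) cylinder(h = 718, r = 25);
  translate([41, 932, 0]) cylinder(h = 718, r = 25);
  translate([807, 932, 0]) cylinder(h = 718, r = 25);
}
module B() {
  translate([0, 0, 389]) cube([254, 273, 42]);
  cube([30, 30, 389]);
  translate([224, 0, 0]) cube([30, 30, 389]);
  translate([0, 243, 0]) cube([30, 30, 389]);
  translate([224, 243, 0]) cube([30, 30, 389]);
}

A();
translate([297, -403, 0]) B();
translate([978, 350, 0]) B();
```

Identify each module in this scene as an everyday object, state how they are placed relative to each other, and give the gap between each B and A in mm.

A is a table. B is a stool. Two stools sit around the table at the −y, +x sides. The gap between each stool and the table is 130 mm.

Each stool's nearest face is 130 mm from the table's bounding box.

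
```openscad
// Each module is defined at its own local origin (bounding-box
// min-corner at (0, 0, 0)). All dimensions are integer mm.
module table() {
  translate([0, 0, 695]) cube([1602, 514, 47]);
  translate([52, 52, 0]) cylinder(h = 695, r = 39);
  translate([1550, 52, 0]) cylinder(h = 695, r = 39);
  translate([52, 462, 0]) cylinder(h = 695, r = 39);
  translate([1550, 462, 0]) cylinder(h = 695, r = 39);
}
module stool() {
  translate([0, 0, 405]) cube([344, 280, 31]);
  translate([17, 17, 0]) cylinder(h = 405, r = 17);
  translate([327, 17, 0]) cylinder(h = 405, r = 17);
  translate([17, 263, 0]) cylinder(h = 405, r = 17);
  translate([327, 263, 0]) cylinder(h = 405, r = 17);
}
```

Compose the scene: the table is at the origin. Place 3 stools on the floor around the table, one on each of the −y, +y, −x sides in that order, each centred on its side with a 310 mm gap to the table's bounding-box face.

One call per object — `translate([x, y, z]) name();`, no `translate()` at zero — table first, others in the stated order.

table();
translate([629, -590, 0]) stool();
translate([629, 824, 0]) stool();
translate([-654, 117, 0]) stool();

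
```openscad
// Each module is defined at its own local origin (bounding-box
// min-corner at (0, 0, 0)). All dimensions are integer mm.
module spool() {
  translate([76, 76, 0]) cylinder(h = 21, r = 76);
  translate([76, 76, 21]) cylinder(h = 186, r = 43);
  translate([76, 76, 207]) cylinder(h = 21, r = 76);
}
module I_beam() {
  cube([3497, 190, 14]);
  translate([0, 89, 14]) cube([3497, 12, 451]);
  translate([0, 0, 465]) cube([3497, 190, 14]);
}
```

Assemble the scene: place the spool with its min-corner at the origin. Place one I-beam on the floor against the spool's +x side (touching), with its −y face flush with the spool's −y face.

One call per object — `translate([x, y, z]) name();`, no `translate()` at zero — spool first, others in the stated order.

spool();
translate([152, 0, 0]) I_beam();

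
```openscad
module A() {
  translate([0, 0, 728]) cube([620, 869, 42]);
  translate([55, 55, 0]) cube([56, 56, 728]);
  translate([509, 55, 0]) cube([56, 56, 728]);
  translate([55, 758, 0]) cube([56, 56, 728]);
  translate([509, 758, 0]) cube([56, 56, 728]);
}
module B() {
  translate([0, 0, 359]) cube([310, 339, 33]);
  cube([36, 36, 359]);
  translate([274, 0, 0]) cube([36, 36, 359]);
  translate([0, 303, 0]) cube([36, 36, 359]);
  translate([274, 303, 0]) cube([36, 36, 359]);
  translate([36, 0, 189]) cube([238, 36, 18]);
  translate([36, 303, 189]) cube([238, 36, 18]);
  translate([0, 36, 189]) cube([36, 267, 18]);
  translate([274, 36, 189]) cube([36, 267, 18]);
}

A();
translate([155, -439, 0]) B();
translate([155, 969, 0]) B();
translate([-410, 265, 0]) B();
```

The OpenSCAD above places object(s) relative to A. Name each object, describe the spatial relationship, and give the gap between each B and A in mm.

Each stool's nearest face is 100 mm from the table's bounding box.

A is a table. B is a stool. Three stools sit around the table at the −y, +y, −x sides. The gap between each stool and the table is 100 mm.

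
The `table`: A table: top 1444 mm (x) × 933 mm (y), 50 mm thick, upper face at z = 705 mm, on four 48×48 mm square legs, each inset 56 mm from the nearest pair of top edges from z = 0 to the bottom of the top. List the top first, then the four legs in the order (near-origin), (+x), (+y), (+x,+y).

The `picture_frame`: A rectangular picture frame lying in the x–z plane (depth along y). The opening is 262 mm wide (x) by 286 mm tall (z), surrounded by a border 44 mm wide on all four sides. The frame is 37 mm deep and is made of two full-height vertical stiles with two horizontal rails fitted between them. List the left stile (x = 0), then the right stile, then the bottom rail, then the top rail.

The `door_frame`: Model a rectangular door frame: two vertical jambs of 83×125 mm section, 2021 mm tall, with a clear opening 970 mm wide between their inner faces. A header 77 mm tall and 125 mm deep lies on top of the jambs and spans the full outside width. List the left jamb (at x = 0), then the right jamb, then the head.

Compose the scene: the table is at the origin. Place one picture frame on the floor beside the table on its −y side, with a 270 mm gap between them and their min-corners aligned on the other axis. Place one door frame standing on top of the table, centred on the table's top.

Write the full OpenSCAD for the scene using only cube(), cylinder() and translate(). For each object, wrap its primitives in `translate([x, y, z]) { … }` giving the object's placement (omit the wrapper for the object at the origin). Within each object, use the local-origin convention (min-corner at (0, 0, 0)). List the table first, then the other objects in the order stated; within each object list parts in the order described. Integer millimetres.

translate([0, 0, 655]) cube([1444, 933, 50]);
translate([56, 56, 0]) cube([48, 48, 655]);
translate([1340, 56, 0]) cube([48, 48, 655]);
translate([56, 829, 0]) cube([48, 48, 655]);
translate([1340, 829, 0]) cube([48, 48, 655]);
translate([0, -307, 0]) {
  cube([44, 37, 374]);
  translate([306, 0, 0]) cube([44, 37, 374]);
  translate([44, 0, 0]) cube([262, 37, 44]);
  translate([44, 0, 330]) cube([262, 37, 44]);
}
translate([154, 404, 705]) {
  cube([83, 125, 2021]);
  translate([1053, 0, 0]) cube([83, 125, 2021]);
  translate([0, 0, 2021]) cube([1136, 125, 77]);
}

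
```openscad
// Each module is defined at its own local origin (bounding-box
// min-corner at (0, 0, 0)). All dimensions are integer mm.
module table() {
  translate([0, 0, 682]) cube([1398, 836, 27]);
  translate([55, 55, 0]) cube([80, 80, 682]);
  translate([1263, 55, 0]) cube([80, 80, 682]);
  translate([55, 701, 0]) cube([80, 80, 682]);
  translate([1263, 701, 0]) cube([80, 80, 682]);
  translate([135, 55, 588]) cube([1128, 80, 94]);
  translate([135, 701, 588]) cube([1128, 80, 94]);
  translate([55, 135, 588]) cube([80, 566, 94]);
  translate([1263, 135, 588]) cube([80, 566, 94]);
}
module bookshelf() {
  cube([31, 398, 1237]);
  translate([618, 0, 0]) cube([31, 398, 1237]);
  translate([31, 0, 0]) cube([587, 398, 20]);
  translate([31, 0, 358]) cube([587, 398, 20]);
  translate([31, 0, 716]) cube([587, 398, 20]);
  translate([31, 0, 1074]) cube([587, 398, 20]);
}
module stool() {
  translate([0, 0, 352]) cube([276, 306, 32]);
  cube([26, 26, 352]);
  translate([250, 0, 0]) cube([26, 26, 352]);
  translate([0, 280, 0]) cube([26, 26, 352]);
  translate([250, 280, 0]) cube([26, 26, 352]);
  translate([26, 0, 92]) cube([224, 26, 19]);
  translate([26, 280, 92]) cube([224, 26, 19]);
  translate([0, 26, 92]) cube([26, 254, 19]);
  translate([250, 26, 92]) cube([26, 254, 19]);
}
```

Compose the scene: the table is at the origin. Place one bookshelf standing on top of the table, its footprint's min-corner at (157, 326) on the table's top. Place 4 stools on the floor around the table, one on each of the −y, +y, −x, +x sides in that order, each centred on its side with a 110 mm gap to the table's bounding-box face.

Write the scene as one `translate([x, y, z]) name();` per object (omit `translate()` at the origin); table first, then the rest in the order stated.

table();
translate([157, 326, 709]) bookshelf();
translate([561, -416, 0]) stool();
translate([561, 946, 0]) stool();
translate([-386, 265, 0]) stool();
translate([1508, 265, 0]) stool();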